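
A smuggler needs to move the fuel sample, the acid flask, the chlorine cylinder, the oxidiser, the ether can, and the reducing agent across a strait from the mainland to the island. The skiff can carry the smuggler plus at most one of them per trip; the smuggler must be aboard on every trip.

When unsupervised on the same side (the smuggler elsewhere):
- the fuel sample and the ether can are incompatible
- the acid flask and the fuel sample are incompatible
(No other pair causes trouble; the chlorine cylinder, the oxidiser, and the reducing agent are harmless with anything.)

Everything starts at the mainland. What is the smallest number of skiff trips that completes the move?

Counting alone: the smuggler can take at most 1 across per trip to the island, so moving all 6 needs at least 6 loaded trips out, with a return between consecutive ones — at least 11 crossings.
The safety rule pushes this higher. Following every safe sequence of crossings, the most of the 6 that can be at the island as the skiff arrives there on crossing 11 is 5 — never all 6.
So no plan with fewer than 13 crossings exists, and this one achieves 13:
1. Smuggler goes to the island with the fuel sample.  [the mainland: the acid flask, the chlorine cylinder, the ether can, the oxidiser, the reducing agent | the island: the fuel sample]
2. Smuggler goes back to the mainland alone.  [the mainland: the acid flask, the chlorine cylinder, the ether can, the oxidiser, the reducing agent | the island: the fuel sample]
3. Smuggler goes to the island with the acid flask.  [the mainland: the chlorine cylinder, the ether can, the oxidiser, the reducing agent | the island: the acid flask, the fuel sample]
4. Smuggler goes back to the mainland with the fuel sample.  [the mainland: the chlorine cylinder, the ether can, the fuel sample, the oxidiser, the reducing agent | the island: the acid flask]
5. Smuggler goes to the island with the ether can.  [the mainland: the chlorine cylinder, the fuel sample, the oxidiser, the reducing agent | the island: the acid flask, the ether can]
6. Smuggler goes back to the mainland alone.  [the mainland: the chlorine cylinder, the fuel sample, the oxidiser, the reducing agent | the island: the acid flask, the ether can]
7. Smuggler goes to the island with the chlorine cylinder.  [the mainland: the fuel sample, the oxidiser, the reducing agent | the island: the acid flask, the chlorine cylinder, the ether can]
8. Smuggler goes back to the mainland alone.  [the mainland: the fuel sample, the oxidiser, the reducing agent | the island: the acid flask, the chlorine cylinder, the ether can]
9. Smuggler goes to the island with the oxidiser.  [the mainland: the fuel sample, the reducing agent | the island: the acid flask, the chlorine cylinder, the ether can, the oxidiser]
10. Smuggler goes back to the mainland alone.  [the mainland: the fuel sample, the reducing agent | the island: the acid flask, the chlorine cylinder, the ether can, the oxidiser]
11. Smuggler goes to the island with the reducing agent.  [the mainland: the fuel sample | the island: the acid flask, the chlorine cylinder, the ether can, the oxidiser, the reducing agent]
12. Smuggler goes back to the mainland alone.  [the mainland: the fuel sample | the island: the acid flask, the chlorine cylinder, the ether can, the oxidiser, the reducing agent]
13. Smuggler goes to the island with the fuel sample.  [the mainland: — | the island: the acid flask, the chlorine cylinder, the ether can, the fuel sample, the oxidiser, the reducing agent]

13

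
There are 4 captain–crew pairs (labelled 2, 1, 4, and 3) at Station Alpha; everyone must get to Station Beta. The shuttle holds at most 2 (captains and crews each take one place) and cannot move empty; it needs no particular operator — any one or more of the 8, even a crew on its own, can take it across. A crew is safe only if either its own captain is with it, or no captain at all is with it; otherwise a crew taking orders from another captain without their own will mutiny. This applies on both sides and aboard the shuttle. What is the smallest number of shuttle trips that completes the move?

impossible

Following every safe sequence of crossings from the start, the most of the 8 that can be at Station Beta as the shuttle arrives there on crossings 1, 3, 5 is 2, 3, 4 respectively; the best ever achieved is 4 of 8.
From crossing 7 on, no configuration arises that was not already reachable earlier: only 44 distinct safe configurations (who is on which side, and where the shuttle is) can ever be reached, none of them has everyone across, and every continuation just revisits them. So no valid plan exists.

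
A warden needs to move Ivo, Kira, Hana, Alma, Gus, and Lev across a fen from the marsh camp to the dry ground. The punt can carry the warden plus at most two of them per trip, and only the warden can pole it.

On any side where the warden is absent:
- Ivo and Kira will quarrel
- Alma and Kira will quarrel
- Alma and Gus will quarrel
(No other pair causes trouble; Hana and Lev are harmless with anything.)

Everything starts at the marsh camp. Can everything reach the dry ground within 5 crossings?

Yes

Yes — this plan uses 5 crossings (≤ 5):
1. Warden goes to the dry ground with Alma and Ivo.  [the marsh camp: Gus, Hana, Kira, Lev | the dry ground: Alma, Ivo]
2. Warden goes back to the marsh camp alone.  [the marsh camp: Gus, Hana, Kira, Lev | the dry ground: Alma, Ivo]
3. Warden goes to the dry ground with Hana and Lev.  [the marsh camp: Gus, Kira | the dry ground: Alma, Hana, Ivo, Lev]
4. Warden goes back to the marsh camp alone.  [the marsh camp: Gus, Kira | the dry ground: Alma, Hana, Ivo, Lev]
5. Warden goes to the dry ground with Gus and Kira.  [the marsh camp: — | the dry ground: Alma, Gus, Hana, Ivo, Kira, Lev]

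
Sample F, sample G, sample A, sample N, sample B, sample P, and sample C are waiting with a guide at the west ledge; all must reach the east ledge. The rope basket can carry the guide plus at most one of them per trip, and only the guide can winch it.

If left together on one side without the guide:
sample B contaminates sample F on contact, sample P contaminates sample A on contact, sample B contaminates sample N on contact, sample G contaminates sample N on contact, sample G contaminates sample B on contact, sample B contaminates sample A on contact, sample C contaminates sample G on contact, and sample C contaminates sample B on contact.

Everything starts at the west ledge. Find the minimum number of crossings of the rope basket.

Whatever the first load, the items left behind include a forbidden pair without the guide. No opening move is safe, so no plan exists.

impossible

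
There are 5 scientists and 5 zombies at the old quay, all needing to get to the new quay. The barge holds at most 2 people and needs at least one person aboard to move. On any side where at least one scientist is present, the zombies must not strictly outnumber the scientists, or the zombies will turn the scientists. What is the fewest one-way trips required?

Following every safe sequence of crossings from the start, the most of the 10 that can be at the new quay as the barge arrives there on crossings 1, 3, 5, 7 is 2, 3, 4, 5 respectively; the best ever achieved is 5 of 10.
From crossing 9 on, no configuration arises that was not already reachable earlier: only 13 distinct safe configurations (who is on which side, and where the barge is) can ever be reached, none of them has everyone across, and every continuation just revisits them. They are: 0 scientists + 0 zombies across (barge back at the start); 0 scientists + 1 zombie across (barge there); 0 scientists + 1 zombie across (barge back at the start); 0 scientists + 2 zombies across (barge there); 0 scientists + 2 zombies across (barge back at the start); 0 scientists + 3 zombies across (barge there); 0 scientists + 3 zombies across (barge back at the start); 0 scientists + 4 zombies across (barge there); 0 scientists + 4 zombies across (barge back at the start); 0 scientists + 5 zombies across (barge there); 1 scientist + 1 zombie across (barge there); 1 scientist + 1 zombie across (barge back at the start); 2 scientists + 2 zombies across (barge there). So no valid plan exists.

impossible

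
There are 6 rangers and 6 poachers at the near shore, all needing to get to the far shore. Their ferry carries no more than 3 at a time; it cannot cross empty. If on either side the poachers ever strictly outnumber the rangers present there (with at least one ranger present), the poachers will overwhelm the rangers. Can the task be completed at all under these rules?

Following every safe sequence of crossings from the start, the most of the 12 that can be at the far shore as the ferry arrives there on crossings 1, 3, 5 is 3, 5, 6 respectively; the best ever achieved is 6 of 12.
From crossing 7 on, no configuration arises that was not already reachable earlier: only 17 distinct safe configurations (who is on which side, and where the ferry is) can ever be reached, none of them has everyone across, and every continuation just revisits them. They are: 0 rangers + 0 poachers across (ferry back at the start); 0 rangers + 1 poacher across (ferry there); 0 rangers + 1 poacher across (ferry back at the start); 0 rangers + 2 poachers across (ferry there); 0 rangers + 2 poachers across (ferry back at the start); 0 rangers + 3 poachers across (ferry there); 0 rangers + 3 poachers across (ferry back at the start); 0 rangers + 4 poachers across (ferry there); 0 rangers + 4 poachers across (ferry back at the start); 0 rangers + 5 poachers across (ferry there); 0 rangers + 5 poachers across (ferry back at the start); 0 rangers + 6 poachers across (ferry there); 1 ranger + 1 poacher across (ferry there); 1 ranger + 1 poacher across (ferry back at the start); 2 rangers + 2 poachers across (ferry there); 2 rangers + 2 poachers across (ferry back at the start); 3 rangers + 3 poachers across (ferry there). So no valid plan exists.

No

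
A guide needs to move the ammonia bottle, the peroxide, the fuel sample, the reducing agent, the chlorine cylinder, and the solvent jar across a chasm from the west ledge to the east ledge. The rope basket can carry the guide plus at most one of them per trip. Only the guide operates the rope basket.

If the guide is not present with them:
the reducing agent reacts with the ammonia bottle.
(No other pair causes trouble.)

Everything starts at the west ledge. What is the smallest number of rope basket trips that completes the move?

Counting alone: the guide can take at most 1 across per trip to the east ledge, so moving all 6 needs at least 6 loaded trips out, with a return between consecutive ones — at least 11 crossings.
The plan below uses exactly 11 crossings, so it is optimal:
1. Guide goes to the east ledge with the ammonia bottle.  [the west ledge: the chlorine cylinder, the fuel sample, the peroxide, the reducing agent, the solvent jar | the east ledge: the ammonia bottle]
2. Guide goes back to the west ledge alone.  [the west ledge: the chlorine cylinder, the fuel sample, the peroxide, the reducing agent, the solvent jar | the east ledge: the ammonia bottle]
3. Guide goes to the east ledge with the peroxide.  [the west ledge: the chlorine cylinder, the fuel sample, the reducing agent, the solvent jar | the east ledge: the ammonia bottle, the peroxide]
4. Guide goes back to the west ledge alone.  [the west ledge: the chlorine cylinder, the fuel sample, the reducing agent, the solvent jar | the east ledge: the ammonia bottle, the peroxide]
5. Guide goes to the east ledge with the fuel sample.  [the west ledge: the chlorine cylinder, the reducing agent, the solvent jar | the east ledge: the ammonia bottle, the fuel sample, the peroxide]
6. Guide goes back to the west ledge alone.  [the west ledge: the chlorine cylinder, the reducing agent, the solvent jar | the east ledge: the ammonia bottle, the fuel sample, the peroxide]
7. Guide goes to the east ledge with the chlorine cylinder.  [the west ledge: the reducing agent, the solvent jar | the east ledge: the ammonia bottle, the chlorine cylinder, the fuel sample, the peroxide]
8. Guide goes back to the west ledge alone.  [the west ledge: the reducing agent, the solvent jar | the east ledge: the ammonia bottle, the chlorine cylinder, the fuel sample, the peroxide]
9. Guide goes to the east ledge with the solvent jar.  [the west ledge: the reducing agent | the east ledge: the ammonia bottle, the chlorine cylinder, the fuel sample, the peroxide, the solvent jar]
10. Guide goes back to the west ledge alone.  [the west ledge: the reducing agent | the east ledge: the ammonia bottle, the chlorine cylinder, the fuel sample, the peroxide, the solvent jar]
11. Guide goes to the east ledge with the reducing agent.  [the west ledge: — | the east ledge: the ammonia bottle, the chlorine cylinder, the fuel sample, the peroxide, the reducing agent, the solvent jar]

11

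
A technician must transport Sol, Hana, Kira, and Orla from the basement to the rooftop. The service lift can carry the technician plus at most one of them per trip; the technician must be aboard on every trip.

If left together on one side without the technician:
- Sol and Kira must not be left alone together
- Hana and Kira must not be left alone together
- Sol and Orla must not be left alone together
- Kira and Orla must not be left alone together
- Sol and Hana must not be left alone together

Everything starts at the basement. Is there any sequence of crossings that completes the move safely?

Whatever the first load, the items left behind include a forbidden pair without the technician. No opening move is safe, so no plan exists.

No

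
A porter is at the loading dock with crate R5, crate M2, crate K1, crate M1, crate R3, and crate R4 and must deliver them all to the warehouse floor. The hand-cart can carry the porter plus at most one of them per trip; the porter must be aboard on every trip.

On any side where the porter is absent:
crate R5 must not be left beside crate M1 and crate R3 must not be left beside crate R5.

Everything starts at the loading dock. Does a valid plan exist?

1. Porter goes to the warehouse floor with crate R5.
2. Porter goes back to the loading dock alone.
3. Porter goes to the warehouse floor with crate M2.
4. Porter goes back to the loading dock alone.
5. Porter goes to the warehouse floor with crate K1.
6. Porter goes back to the loading dock alone.
7. Porter goes to the warehouse floor with crate M1.
8. Porter goes back to the loading dock with crate R5.
9. Porter goes to the warehouse floor with crate R3.
10. Porter goes back to the loading dock alone.
11. Porter goes to the warehouse floor with crate R4.
12. Porter goes back to the loading dock alone.
13. Porter goes to the warehouse floor with crate R5.

Yes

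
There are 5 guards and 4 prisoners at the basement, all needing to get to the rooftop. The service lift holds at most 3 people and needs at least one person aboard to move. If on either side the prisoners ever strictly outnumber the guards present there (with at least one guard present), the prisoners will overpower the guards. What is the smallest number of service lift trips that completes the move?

7

Counting alone: each trip to the rooftop takes at most 3 across and each return brings at least 1 back, so after t trips out (and t−1 returns) at most 3t − (t−1) of the 9 are across; that first reaches 9 at t = 4, so at least 7 crossings are needed.
The plan below uses exactly 7 crossings, so it is optimal:
1. 3 prisoners → the rooftop.  (the basement: 5G 1P; the rooftop: 0G 3P)
2. 1 prisoner ← the basement.  (the basement: 5G 2P; the rooftop: 0G 2P)
3. 3 guards → the rooftop.  (the basement: 2G 2P; the rooftop: 3G 2P)
4. 1 guard ← the basement.  (the basement: 3G 2P; the rooftop: 2G 2P)
5. 2 guards and 1 prisoner → the rooftop.  (the basement: 1G 1P; the rooftop: 4G 3P)
6. 1 guard ← the basement.  (the basement: 2G 1P; the rooftop: 3G 3P)
7. 2 guards and 1 prisoner → the rooftop.  (the basement: 0G 0P; the rooftop: 5G 4P)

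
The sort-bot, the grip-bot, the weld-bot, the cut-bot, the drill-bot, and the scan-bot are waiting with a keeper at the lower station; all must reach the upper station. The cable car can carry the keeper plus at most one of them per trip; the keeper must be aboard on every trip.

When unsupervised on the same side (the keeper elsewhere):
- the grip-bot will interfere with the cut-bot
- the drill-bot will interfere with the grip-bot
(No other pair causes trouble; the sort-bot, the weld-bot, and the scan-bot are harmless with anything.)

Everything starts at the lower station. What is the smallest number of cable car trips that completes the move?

Counting alone: the keeper can take at most 1 across per trip to the upper station, so moving all 6 needs at least 6 loaded trips out, with a return between consecutive ones — at least 11 crossings.
The safety rule pushes this higher. Following every safe sequence of crossings, the most of the 6 that can be at the upper station as the cable car arrives there on crossing 11 is 5 — never all 6.
So no plan with fewer than 13 crossings exists, and this one achieves 13:
1. Keeper goes to the upper station with the grip-bot.  [the lower station: the cut-bot, the drill-bot, the scan-bot, the sort-bot, the weld-bot | the upper station: the grip-bot]
2. Keeper goes back to the lower station alone.  [the lower station: the cut-bot, the drill-bot, the scan-bot, the sort-bot, the weld-bot | the upper station: the grip-bot]
3. Keeper goes to the upper station with the sort-bot.  [the lower station: the cut-bot, the drill-bot, the scan-bot, the weld-bot | the upper station: the grip-bot, the sort-bot]
4. Keeper goes back to the lower station alone.  [the lower station: the cut-bot, the drill-bot, the scan-bot, the weld-bot | the upper station: the grip-bot, the sort-bot]
5. Keeper goes to the upper station with the weld-bot.  [the lower station: the cut-bot, the drill-bot, the scan-bot | the upper station: the grip-bot, the sort-bot, the weld-bot]
6. Keeper goes back to the lower station alone.  [the lower station: the cut-bot, the drill-bot, the scan-bot | the upper station: the grip-bot, the sort-bot, the weld-bot]
7. Keeper goes to the upper station with the cut-bot.  [the lower station: the drill-bot, the scan-bot | the upper station: the cut-bot, the grip-bot, the sort-bot, the weld-bot]
8. Keeper goes back to the lower station with the grip-bot.  [the lower station: the drill-bot, the grip-bot, the scan-bot | the upper station: the cut-bot, the sort-bot, the weld-bot]
9. Keeper goes to the upper station with the drill-bot.  [the lower station: the grip-bot, the scan-bot | the upper station: the cut-bot, the drill-bot, the sort-bot, the weld-bot]
10. Keeper goes back to the lower station alone.  [the lower station: the grip-bot, the scan-bot | the upper station: the cut-bot, the drill-bot, the sort-bot, the weld-bot]
11. Keeper goes to the upper station with the scan-bot.  [the lower station: the grip-bot | the upper station: the cut-bot, the drill-bot, the scan-bot, the sort-bot, the weld-bot]
12. Keeper goes back to the lower station alone.  [the lower station: the grip-bot | the upper station: the cut-bot, the drill-bot, the scan-bot, the sort-bot, the weld-bot]
13. Keeper goes to the upper station with the grip-bot.  [the lower station: — | the upper station: the cut-bot, the drill-bot, the grip-bot, the scan-bot, the sort-bot, the weld-bot]

13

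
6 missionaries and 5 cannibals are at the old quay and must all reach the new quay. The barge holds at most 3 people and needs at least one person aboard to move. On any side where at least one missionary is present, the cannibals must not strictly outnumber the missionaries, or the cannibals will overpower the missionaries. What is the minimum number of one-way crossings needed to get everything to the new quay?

9

Counting alone: each trip to the new quay takes at most 3 across and each return brings at least 1 back, so after t trips out (and t−1 returns) at most 3t − (t−1) of the 11 are across; that first reaches 11 at t = 5, so at least 9 crossings are needed.
The plan below uses exactly 9 crossings, so it is optimal:
1. 3 cannibals → the new quay.  (the old quay: 6M 2C; the new quay: 0M 3C)
2. 1 cannibal ← the old quay.  (the old quay: 6M 3C; the new quay: 0M 2C)
3. 3 missionaries → the new quay.  (the old quay: 3M 3C; the new quay: 3M 2C)
4. 1 missionary ← the old quay.  (the old quay: 4M 3C; the new quay: 2M 2C)
5. 2 missionaries and 1 cannibal → the new quay.  (the old quay: 2M 2C; the new quay: 4M 3C)
6. 1 missionary ← the old quay.  (the old quay: 3M 2C; the new quay: 3M 3C)
7. 2 missionaries and 1 cannibal → the new quay.  (the old quay: 1M 1C; the new quay: 5M 4C)
8. 1 missionary ← the old quay.  (the old quay: 2M 1C; the new quay: 4M 4C)
9. 2 missionaries and 1 cannibal → the new quay.  (the old quay: 0M 0C; the new quay: 6M 5C)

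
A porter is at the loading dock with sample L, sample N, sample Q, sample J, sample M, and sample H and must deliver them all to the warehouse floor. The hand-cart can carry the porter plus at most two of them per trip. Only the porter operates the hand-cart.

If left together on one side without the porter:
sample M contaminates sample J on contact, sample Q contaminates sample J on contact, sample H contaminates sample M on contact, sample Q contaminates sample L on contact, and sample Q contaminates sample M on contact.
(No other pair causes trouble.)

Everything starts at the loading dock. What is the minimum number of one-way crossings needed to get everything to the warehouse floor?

9

Counting alone: the porter can take at most 2 across per trip to the warehouse floor, so moving all 6 needs at least 3 loaded trips out, with a return between consecutive ones — at least 5 crossings.
The safety rule pushes this higher. Following every safe sequence of crossings, the most of the 6 that can be at the warehouse floor as the hand-cart arrives there on crossings 5, 7 is 4, 5 respectively — never all 6.
So no plan with fewer than 9 crossings exists, and this one achieves 9:
1. Porter goes to the warehouse floor with sample M and sample Q.
2. Porter goes back to the loading dock with sample Q.
3. Porter goes to the warehouse floor with sample L and sample Q.
4. Porter goes back to the loading dock with sample Q.
5. Porter goes to the warehouse floor with sample N and sample Q.
6. Porter goes back to the loading dock with sample Q.
7. Porter goes to the warehouse floor with sample H and sample J.
8. Porter goes back to the loading dock with sample M.
9. Porter goes to the warehouse floor with sample M and sample Q.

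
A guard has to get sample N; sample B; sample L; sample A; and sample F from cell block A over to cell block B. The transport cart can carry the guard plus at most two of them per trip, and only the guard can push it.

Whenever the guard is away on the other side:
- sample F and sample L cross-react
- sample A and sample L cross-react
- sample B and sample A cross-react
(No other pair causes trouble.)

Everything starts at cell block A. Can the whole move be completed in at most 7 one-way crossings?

Yes — this plan uses 5 crossings (≤ 7):
1. Guard goes to cell block B with sample B and sample L.  [cell block A: sample A, sample F, sample N | cell block B: sample B, sample L]
2. Guard goes back to cell block A alone.  [cell block A: sample A, sample F, sample N | cell block B: sample B, sample L]
3. Guard goes to cell block B with sample N.  [cell block A: sample A, sample F | cell block B: sample B, sample L, sample N]
4. Guard goes back to cell block A alone.  [cell block A: sample A, sample F | cell block B: sample B, sample L, sample N]
5. Guard goes to cell block B with sample A and sample F.  [cell block A: — | cell block B: sample A, sample B, sample F, sample L, sample N]

Yes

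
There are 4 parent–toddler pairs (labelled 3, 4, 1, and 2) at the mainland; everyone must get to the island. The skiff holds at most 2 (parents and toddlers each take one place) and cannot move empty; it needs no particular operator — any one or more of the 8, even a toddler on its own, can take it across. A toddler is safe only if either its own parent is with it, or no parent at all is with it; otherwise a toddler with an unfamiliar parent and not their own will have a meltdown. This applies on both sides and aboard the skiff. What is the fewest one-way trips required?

Following every safe sequence of crossings from the start, the most of the 8 that can be at the island as the skiff arrives there on crossings 1, 3, 5 is 2, 3, 4 respectively; the best ever achieved is 4 of 8.
From crossing 7 on, no configuration arises that was not already reachable earlier: only 44 distinct safe configurations (who is on which side, and where the skiff is) can ever be reached, none of them has everyone across, and every continuation just revisits them. So no valid plan exists.

impossible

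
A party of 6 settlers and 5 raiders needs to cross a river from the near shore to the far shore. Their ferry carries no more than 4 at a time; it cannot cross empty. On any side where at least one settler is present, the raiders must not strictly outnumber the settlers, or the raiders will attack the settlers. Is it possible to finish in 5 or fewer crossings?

No

Counting alone: each trip to the far shore takes at most 4 across and each return brings at least 1 back, so after t trips out (and t−1 returns) at most 4t − (t−1) of the 11 are across; that first reaches 11 at t = 4, so at least 7 crossings are needed.
Since 5 < 7, 5 crossings cannot be enough. (The shortest complete plan in fact takes 7:)
1. 2 raiders → the far shore.  (the near shore: 6S 3R; the far shore: 0S 2R)
2. 1 raider ← the near shore.  (the near shore: 6S 4R; the far shore: 0S 1R)
3. 4 raiders → the far shore.  (the near shore: 6S 0R; the far shore: 0S 5R)
4. 1 raider ← the near shore.  (the near shore: 6S 1R; the far shore: 0S 4R)
5. 4 settlers → the far shore.  (the near shore: 2S 1R; the far shore: 4S 4R)
6. 1 raider ← the near shore.  (the near shore: 2S 2R; the far shore: 4S 3R)
7. 2 settlers and 2 raiders → the far shore.  (the near shore: 0S 0R; the far shore: 6S 5R)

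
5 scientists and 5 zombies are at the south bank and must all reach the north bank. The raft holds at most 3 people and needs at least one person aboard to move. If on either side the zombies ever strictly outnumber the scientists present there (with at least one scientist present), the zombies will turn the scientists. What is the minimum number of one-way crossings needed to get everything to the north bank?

11

Counting alone: each trip to the north bank takes at most 3 across and each return brings at least 1 back, so after t trips out (and t−1 returns) at most 3t − (t−1) of the 10 are across; that first reaches 10 at t = 5, so at least 9 crossings are needed.
The safety rule pushes this higher. Following every safe sequence of crossings, the most of the 10 that can be at the north bank as the raft arrives there on crossing 9 is 9 — never all 10.
So no plan with fewer than 11 crossings exists, and this one achieves 11:
1. 2 zombies → the north bank.  (the south bank: 5S 3Z; the north bank: 0S 2Z)
2. 1 zombie ← the south bank.  (the south bank: 5S 4Z; the north bank: 0S 1Z)
3. 3 zombies → the north bank.  (the south bank: 5S 1Z; the north bank: 0S 4Z)
4. 1 zombie ← the south bank.  (the south bank: 5S 2Z; the north bank: 0S 3Z)
5. 3 scientists → the north bank.  (the south bank: 2S 2Z; the north bank: 3S 3Z)
6. 1 scientist and 1 zombie ← the south bank.  (the south bank: 3S 3Z; the north bank: 2S 2Z)
7. 3 scientists → the north bank.  (the south bank: 0S 3Z; the north bank: 5S 2Z)
8. 1 zombie ← the south bank.  (the south bank: 0S 4Z; the north bank: 5S 1Z)
9. 2 zombies → the north bank.  (the south bank: 0S 2Z; the north bank: 5S 3Z)
10. 1 zombie ← the south bank.  (the south bank: 0S 3Z; the north bank: 5S 2Z)
11. 3 zombies → the north bank.  (the south bank: 0S 0Z; the north bank: 5S 5Z)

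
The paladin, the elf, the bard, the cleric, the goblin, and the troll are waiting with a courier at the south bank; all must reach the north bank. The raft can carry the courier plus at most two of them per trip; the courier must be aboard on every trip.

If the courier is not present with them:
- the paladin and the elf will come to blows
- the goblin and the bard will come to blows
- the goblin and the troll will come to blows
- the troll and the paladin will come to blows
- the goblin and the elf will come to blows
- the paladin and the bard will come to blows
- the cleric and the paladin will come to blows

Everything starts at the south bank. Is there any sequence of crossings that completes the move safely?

Yes

1. Courier goes to the north bank with the goblin and the paladin.
2. Courier goes back to the south bank alone.
3. Courier goes to the north bank with the bard and the elf.
4. Courier goes back to the south bank with the goblin and the paladin.
5. Courier goes to the north bank with the cleric and the troll.
6. Courier goes back to the south bank alone.
7. Courier goes to the north bank with the goblin and the paladin.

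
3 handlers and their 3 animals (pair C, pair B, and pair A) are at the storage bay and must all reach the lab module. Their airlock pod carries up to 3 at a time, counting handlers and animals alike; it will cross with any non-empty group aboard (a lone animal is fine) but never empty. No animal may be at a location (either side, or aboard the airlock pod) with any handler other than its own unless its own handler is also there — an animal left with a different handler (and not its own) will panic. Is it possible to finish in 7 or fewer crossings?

Yes — this plan uses 5 crossings (≤ 7):
1. animal C and handler C cross → the lab module.
2. handler C crosses ← the storage bay.
3. handler A, handler B, and handler C cross → the lab module.
4. animal C crosses ← the storage bay.
5. animal A, animal B, and animal C cross → the lab module.

Yes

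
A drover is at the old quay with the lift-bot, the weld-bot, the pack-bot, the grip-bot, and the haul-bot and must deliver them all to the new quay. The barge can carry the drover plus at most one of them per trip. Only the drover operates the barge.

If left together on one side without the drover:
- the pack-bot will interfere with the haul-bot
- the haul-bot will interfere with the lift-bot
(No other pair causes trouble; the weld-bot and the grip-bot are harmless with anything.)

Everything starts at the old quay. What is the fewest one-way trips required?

Counting alone: the drover can take at most 1 across per trip to the new quay, so moving all 5 needs at least 5 loaded trips out, with a return between consecutive ones — at least 9 crossings.
The safety rule pushes this higher. Following every safe sequence of crossings, the most of the 5 that can be at the new quay as the barge arrives there on crossing 9 is 4 — never all 5.
So no plan with fewer than 11 crossings exists, and this one achieves 11:
1. Drover goes to the new quay with the haul-bot.
2. Drover goes back to the old quay alone.
3. Drover goes to the new quay with the lift-bot.
4. Drover goes back to the old quay with the haul-bot.
5. Drover goes to the new quay with the pack-bot.
6. Drover goes back to the old quay alone.
7. Drover goes to the new quay with the weld-bot.
8. Drover goes back to the old quay alone.
9. Drover goes to the new quay with the grip-bot.
10. Drover goes back to the old quay alone.
11. Drover goes to the new quay with the haul-bot.

11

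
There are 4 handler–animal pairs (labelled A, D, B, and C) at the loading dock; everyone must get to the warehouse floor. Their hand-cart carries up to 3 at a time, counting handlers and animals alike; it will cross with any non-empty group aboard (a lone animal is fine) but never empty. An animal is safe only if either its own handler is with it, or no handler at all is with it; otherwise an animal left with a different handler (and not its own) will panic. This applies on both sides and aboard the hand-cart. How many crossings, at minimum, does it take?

Counting alone: each trip to the warehouse floor takes at most 3 across and each return brings at least 1 back, so after t trips out (and t−1 returns) at most 3t − (t−1) of the 8 are across; that first reaches 8 at t = 4, so at least 7 crossings are needed.
The safety rule pushes this higher. Following every safe sequence of crossings, the most of the 8 that can be at the warehouse floor as the hand-cart arrives there on crossing 7 is 7 — never all 8.
So no plan with fewer than 9 crossings exists, and this one achieves 9:
1. animal A and handler A cross → the warehouse floor.
2. handler A crosses ← the loading dock.
3. animal D, handler A, and handler D cross → the warehouse floor.
4. animal A and handler A cross ← the loading dock.
5. handler A, handler B, and handler C cross → the warehouse floor.
6. animal D crosses ← the loading dock.
7. animal A and animal D cross → the warehouse floor.
8. animal A crosses ← the loading dock.
9. animal A, animal B, and animal C cross → the warehouse floor.

9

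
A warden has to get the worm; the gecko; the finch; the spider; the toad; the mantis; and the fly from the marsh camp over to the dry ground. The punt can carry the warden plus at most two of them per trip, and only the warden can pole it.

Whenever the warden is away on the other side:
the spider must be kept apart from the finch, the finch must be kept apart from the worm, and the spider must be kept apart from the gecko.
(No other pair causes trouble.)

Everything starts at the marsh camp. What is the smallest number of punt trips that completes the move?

Counting alone: the warden can take at most 2 across per trip to the dry ground, so moving all 7 needs at least 4 loaded trips out, with a return between consecutive ones — at least 7 crossings.
The plan below uses exactly 7 crossings, so it is optimal:
1. Warden goes to the dry ground with the spider and the worm.  [the marsh camp: the finch, the fly, the gecko, the mantis, the toad | the dry ground: the spider, the worm]
2. Warden goes back to the marsh camp alone.  [the marsh camp: the finch, the fly, the gecko, the mantis, the toad | the dry ground: the spider, the worm]
3. Warden goes to the dry ground with the toad.  [the marsh camp: the finch, the fly, the gecko, the mantis | the dry ground: the spider, the toad, the worm]
4. Warden goes back to the marsh camp alone.  [the marsh camp: the finch, the fly, the gecko, the mantis | the dry ground: the spider, the toad, the worm]
5. Warden goes to the dry ground with the fly and the mantis.  [the marsh camp: the finch, the gecko | the dry ground: the fly, the mantis, the spider, the toad, the worm]
6. Warden goes back to the marsh camp alone.  [the marsh camp: the finch, the gecko | the dry ground: the fly, the mantis, the spider, the toad, the worm]
7. Warden goes to the dry ground with the finch and the gecko.  [the marsh camp: — | the dry ground: the finch, the fly, the gecko, the mantis, the spider, the toad, the worm]

7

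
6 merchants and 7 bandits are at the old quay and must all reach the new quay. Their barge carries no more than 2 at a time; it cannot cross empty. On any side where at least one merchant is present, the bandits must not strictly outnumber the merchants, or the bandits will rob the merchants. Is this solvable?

The bandits already outnumber the merchants at the old quay before anyone moves, so the starting position itself is disallowed.

No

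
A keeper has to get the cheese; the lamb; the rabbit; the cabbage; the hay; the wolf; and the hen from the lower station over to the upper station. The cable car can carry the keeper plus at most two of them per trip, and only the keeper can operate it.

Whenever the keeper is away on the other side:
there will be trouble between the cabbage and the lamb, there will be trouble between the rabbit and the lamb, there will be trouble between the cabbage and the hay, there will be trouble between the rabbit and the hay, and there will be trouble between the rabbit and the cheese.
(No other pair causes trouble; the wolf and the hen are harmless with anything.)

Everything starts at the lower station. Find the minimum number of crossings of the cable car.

9

Counting alone: the keeper can take at most 2 across per trip to the upper station, so moving all 7 needs at least 4 loaded trips out, with a return between consecutive ones — at least 7 crossings.
The safety rule pushes this higher. Following every safe sequence of crossings, the most of the 7 that can be at the upper station as the cable car arrives there on crossing 7 is 6 — never all 7.
So no plan with fewer than 9 crossings exists, and this one achieves 9:
1. Keeper goes to the upper station with the cabbage and the rabbit.  [the lower station: the cheese, the hay, the hen, the lamb, the wolf | the upper station: the cabbage, the rabbit]
2. Keeper goes back to the lower station alone.  [the lower station: the cheese, the hay, the hen, the lamb, the wolf | the upper station: the cabbage, the rabbit]
3. Keeper goes to the upper station with the cheese.  [the lower station: the hay, the hen, the lamb, the wolf | the upper station: the cabbage, the cheese, the rabbit]
4. Keeper goes back to the lower station with the rabbit.  [the lower station: the hay, the hen, the lamb, the rabbit, the wolf | the upper station: the cabbage, the cheese]
5. Keeper goes to the upper station with the hay and the lamb.  [the lower station: the hen, the rabbit, the wolf | the upper station: the cabbage, the cheese, the hay, the lamb]
6. Keeper goes back to the lower station with the cabbage.  [the lower station: the cabbage, the hen, the rabbit, the wolf | the upper station: the cheese, the hay, the lamb]
7. Keeper goes to the upper station with the hen and the wolf.  [the lower station: the cabbage, the rabbit | the upper station: the cheese, the hay, the hen, the lamb, the wolf]
8. Keeper goes back to the lower station alone.  [the lower station: the cabbage, the rabbit | the upper station: the cheese, the hay, the hen, the lamb, the wolf]
9. Keeper goes to the upper station with the cabbage and the rabbit.  [the lower station: — | the upper station: the cabbage, the cheese, the hay, the hen, the lamb, the rabbit, the wolf]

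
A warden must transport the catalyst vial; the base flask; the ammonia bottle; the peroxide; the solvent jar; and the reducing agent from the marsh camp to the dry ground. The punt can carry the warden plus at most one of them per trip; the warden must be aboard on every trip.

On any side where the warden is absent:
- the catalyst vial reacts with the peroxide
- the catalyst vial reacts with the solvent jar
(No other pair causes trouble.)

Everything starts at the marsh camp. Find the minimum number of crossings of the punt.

13

Counting alone: the warden can take at most 1 across per trip to the dry ground, so moving all 6 needs at least 6 loaded trips out, with a return between consecutive ones — at least 11 crossings.
The safety rule pushes this higher. Following every safe sequence of crossings, the most of the 6 that can be at the dry ground as the punt arrives there on crossing 11 is 5 — never all 6.
So no plan with fewer than 13 crossings exists, and this one achieves 13:
1. Warden goes to the dry ground with the catalyst vial.
2. Warden goes back to the marsh camp alone.
3. Warden goes to the dry ground with the base flask.
4. Warden goes back to the marsh camp alone.
5. Warden goes to the dry ground with the ammonia bottle.
6. Warden goes back to the marsh camp alone.
7. Warden goes to the dry ground with the peroxide.
8. Warden goes back to the marsh camp with the catalyst vial.
9. Warden goes to the dry ground with the solvent jar.
10. Warden goes back to the marsh camp alone.
11. Warden goes to the dry ground with the reducing agent.
12. Warden goes back to the marsh camp alone.
13. Warden goes to the dry ground with the catalyst vial.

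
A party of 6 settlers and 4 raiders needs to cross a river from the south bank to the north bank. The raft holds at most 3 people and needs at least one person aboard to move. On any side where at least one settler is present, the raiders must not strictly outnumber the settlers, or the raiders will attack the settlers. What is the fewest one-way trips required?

Counting alone: each trip to the north bank takes at most 3 across and each return brings at least 1 back, so after t trips out (and t−1 returns) at most 3t − (t−1) of the 10 are across; that first reaches 10 at t = 5, so at least 9 crossings are needed.
The plan below uses exactly 9 crossings, so it is optimal:
1. 2 raiders → the north bank.  (the south bank: 6S 2R; the north bank: 0S 2R)
2. 1 raider ← the south bank.  (the south bank: 6S 3R; the north bank: 0S 1R)
3. 3 raiders → the north bank.  (the south bank: 6S 0R; the north bank: 0S 4R)
4. 1 raider ← the south bank.  (the south bank: 6S 1R; the north bank: 0S 3R)
5. 3 settlers → the north bank.  (the south bank: 3S 1R; the north bank: 3S 3R)
6. 1 raider ← the south bank.  (the south bank: 3S 2R; the north bank: 3S 2R)
7. 1 settler and 2 raiders → the north bank.  (the south bank: 2S 0R; the north bank: 4S 4R)
8. 1 raider ← the south bank.  (the south bank: 2S 1R; the north bank: 4S 3R)
9. 2 settlers and 1 raider → the north bank.  (the south bank: 0S 0R; the north bank: 6S 4R)

9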